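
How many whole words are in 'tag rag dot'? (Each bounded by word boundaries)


Word boundaries (\b) mark the start/end of each word.
Text: 'tag rag dot'
Splitting by whitespace:
  Word 1: 'tag'
  Word 2: 'rag'
  Word 3: 'dot'
Total whole words: 3

3


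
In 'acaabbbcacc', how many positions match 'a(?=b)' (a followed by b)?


Lookahead 'a(?=b)' matches 'a' only when followed by 'b'.
String: 'acaabbbcacc'
Checking each position where char is 'a':
  pos 0: 'a' -> no (next='c')
  pos 2: 'a' -> no (next='a')
  pos 3: 'a' -> MATCH (next='b')
  pos 8: 'a' -> no (next='c')
Matching positions: [3]
Count: 1

1


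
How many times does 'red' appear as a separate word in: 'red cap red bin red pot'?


Scanning each word for exact match 'red':
  Word 1: 'red' -> MATCH
  Word 2: 'cap' -> no
  Word 3: 'red' -> MATCH
  Word 4: 'bin' -> no
  Word 5: 'red' -> MATCH
  Word 6: 'pot' -> no
Total matches: 3

3


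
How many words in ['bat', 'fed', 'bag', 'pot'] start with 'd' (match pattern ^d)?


Pattern ^d anchors to start of word. Check which words begin with 'd':
  'bat' -> no
  'fed' -> no
  'bag' -> no
  'pot' -> no
Matching words: []
Count: 0

0


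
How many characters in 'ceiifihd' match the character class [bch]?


Character class [bch] matches any of: {b, c, h}
Scanning string 'ceiifihd' character by character:
  pos 0: 'c' -> MATCH
  pos 1: 'e' -> no
  pos 2: 'i' -> no
  pos 3: 'i' -> no
  pos 4: 'f' -> no
  pos 5: 'i' -> no
  pos 6: 'h' -> MATCH
  pos 7: 'd' -> no
Total matches: 2

2


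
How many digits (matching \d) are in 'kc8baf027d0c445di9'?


\d matches any digit 0-9.
Scanning 'kc8baf027d0c445di9':
  pos 2: '8' -> DIGIT
  pos 6: '0' -> DIGIT
  pos 7: '2' -> DIGIT
  pos 8: '7' -> DIGIT
  pos 10: '0' -> DIGIT
  pos 12: '4' -> DIGIT
  pos 13: '4' -> DIGIT
  pos 14: '5' -> DIGIT
  pos 17: '9' -> DIGIT
Digits found: ['8', '0', '2', '7', '0', '4', '4', '5', '9']
Total: 9

9


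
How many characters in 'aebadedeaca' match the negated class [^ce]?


Negated class [^ce] matches any char NOT in {c, e}
Scanning 'aebadedeaca':
  pos 0: 'a' -> MATCH
  pos 1: 'e' -> no (excluded)
  pos 2: 'b' -> MATCH
  pos 3: 'a' -> MATCH
  pos 4: 'd' -> MATCH
  pos 5: 'e' -> no (excluded)
  pos 6: 'd' -> MATCH
  pos 7: 'e' -> no (excluded)
  pos 8: 'a' -> MATCH
  pos 9: 'c' -> no (excluded)
  pos 10: 'a' -> MATCH
Total matches: 7

7


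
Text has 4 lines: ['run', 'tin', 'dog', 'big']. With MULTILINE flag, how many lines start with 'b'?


With MULTILINE flag, ^ matches the start of each line.
Lines: ['run', 'tin', 'dog', 'big']
Checking which lines start with 'b':
  Line 1: 'run' -> no
  Line 2: 'tin' -> no
  Line 3: 'dog' -> no
  Line 4: 'big' -> MATCH
Matching lines: ['big']
Count: 1

1


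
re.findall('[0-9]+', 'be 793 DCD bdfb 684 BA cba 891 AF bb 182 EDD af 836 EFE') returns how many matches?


Pattern '[0-9]+' finds one or more digits.
Text: 'be 793 DCD bdfb 684 BA cba 891 AF bb 182 EDD af 836 EFE'
Scanning for matches:
  Match 1: '793'
  Match 2: '684'
  Match 3: '891'
  Match 4: '182'
  Match 5: '836'
Total matches: 5

5


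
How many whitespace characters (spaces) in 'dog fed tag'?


\s matches whitespace characters (spaces, tabs, etc.).
Text: 'dog fed tag'
This text has 3 words separated by spaces.
Number of spaces = number of words - 1 = 3 - 1 = 2

2


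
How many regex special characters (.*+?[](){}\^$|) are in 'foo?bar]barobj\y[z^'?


Regex special characters are: . * + ? [ ] ( ) { } \ ^ $ |
Scanning 'foo?bar]barobj\y[z^':
  pos 3: '?' -> SPECIAL
  pos 7: ']' -> SPECIAL
  pos 14: '\' -> SPECIAL
  pos 16: '[' -> SPECIAL
  pos 18: '^' -> SPECIAL
Special chars found: ['?', ']', '\\', '[', '^']
Total: 5

5


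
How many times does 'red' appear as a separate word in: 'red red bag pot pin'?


Scanning each word for exact match 'red':
  Word 1: 'red' -> MATCH
  Word 2: 'red' -> MATCH
  Word 3: 'bag' -> no
  Word 4: 'pot' -> no
  Word 5: 'pin' -> no
Total matches: 2

2


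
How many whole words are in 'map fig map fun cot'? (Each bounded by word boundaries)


Word boundaries (\b) mark the start/end of each word.
Text: 'map fig map fun cot'
Splitting by whitespace:
  Word 1: 'map'
  Word 2: 'fig'
  Word 3: 'map'
  Word 4: 'fun'
  Word 5: 'cot'
Total whole words: 5

5


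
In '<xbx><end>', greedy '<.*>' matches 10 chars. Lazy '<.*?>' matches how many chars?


Greedy '<.*>' tries to match as MUCH as possible.
Lazy '<.*?>' tries to match as LITTLE as possible.

String: '<xbx><end>'
Greedy '<.*>' starts at first '<' and extends to the LAST '>': '<xbx><end>' (10 chars)
Lazy '<.*?>' starts at first '<' and stops at the FIRST '>': '<xbx>' (5 chars)

5


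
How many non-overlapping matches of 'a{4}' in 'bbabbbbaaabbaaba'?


Pattern 'a{4}' matches exactly 4 consecutive a's (greedy, non-overlapping).
String: 'bbabbbbaaabbaaba'
Scanning for runs of a's:
  Run at pos 2: 'a' (length 1) -> 0 match(es)
  Run at pos 7: 'aaa' (length 3) -> 0 match(es)
  Run at pos 12: 'aa' (length 2) -> 0 match(es)
  Run at pos 15: 'a' (length 1) -> 0 match(es)
Matches found: []
Total: 0

0


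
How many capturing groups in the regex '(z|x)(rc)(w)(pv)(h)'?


To count capturing groups, count each '(' that starts a group.
Pattern: '(z|x)(rc)(w)(pv)(h)'
Walking through the pattern:
  Position 0: '(' -> group #1
  Position 5: '(' -> group #2
  Position 9: '(' -> group #3
  Position 12: '(' -> group #4
  Position 16: '(' -> group #5
Total capturing groups: 5

5


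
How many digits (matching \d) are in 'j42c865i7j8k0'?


\d matches any digit 0-9.
Scanning 'j42c865i7j8k0':
  pos 1: '4' -> DIGIT
  pos 2: '2' -> DIGIT
  pos 4: '8' -> DIGIT
  pos 5: '6' -> DIGIT
  pos 6: '5' -> DIGIT
  pos 8: '7' -> DIGIT
  pos 10: '8' -> DIGIT
  pos 12: '0' -> DIGIT
Digits found: ['4', '2', '8', '6', '5', '7', '8', '0']
Total: 8

8


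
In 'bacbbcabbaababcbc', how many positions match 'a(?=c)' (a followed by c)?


Lookahead 'a(?=c)' matches 'a' only when followed by 'c'.
String: 'bacbbcabbaababcbc'
Checking each position where char is 'a':
  pos 1: 'a' -> MATCH (next='c')
  pos 6: 'a' -> no (next='b')
  pos 9: 'a' -> no (next='a')
  pos 10: 'a' -> no (next='b')
  pos 12: 'a' -> no (next='b')
Matching positions: [1]
Count: 1

1


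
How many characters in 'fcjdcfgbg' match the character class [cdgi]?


Character class [cdgi] matches any of: {c, d, g, i}
Scanning string 'fcjdcfgbg' character by character:
  pos 0: 'f' -> no
  pos 1: 'c' -> MATCH
  pos 2: 'j' -> no
  pos 3: 'd' -> MATCH
  pos 4: 'c' -> MATCH
  pos 5: 'f' -> no
  pos 6: 'g' -> MATCH
  pos 7: 'b' -> no
  pos 8: 'g' -> MATCH
Total matches: 5

5


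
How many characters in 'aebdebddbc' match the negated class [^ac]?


Negated class [^ac] matches any char NOT in {a, c}
Scanning 'aebdebddbc':
  pos 0: 'a' -> no (excluded)
  pos 1: 'e' -> MATCH
  pos 2: 'b' -> MATCH
  pos 3: 'd' -> MATCH
  pos 4: 'e' -> MATCH
  pos 5: 'b' -> MATCH
  pos 6: 'd' -> MATCH
  pos 7: 'd' -> MATCH
  pos 8: 'b' -> MATCH
  pos 9: 'c' -> no (excluded)
Total matches: 8

8


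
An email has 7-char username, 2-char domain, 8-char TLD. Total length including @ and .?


An email address has format: username@domain.tld
Username length: 7
'@' character: 1
Domain length: 2
'.' character: 1
TLD length: 8
Total = 7 + 1 + 2 + 1 + 8 = 19

19


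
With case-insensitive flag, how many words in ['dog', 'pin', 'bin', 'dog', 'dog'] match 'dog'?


Case-insensitive matching: compare each word's lowercase form to 'dog'.
  'dog' -> lower='dog' -> MATCH
  'pin' -> lower='pin' -> no
  'bin' -> lower='bin' -> no
  'dog' -> lower='dog' -> MATCH
  'dog' -> lower='dog' -> MATCH
Matches: ['dog', 'dog', 'dog']
Count: 3

3


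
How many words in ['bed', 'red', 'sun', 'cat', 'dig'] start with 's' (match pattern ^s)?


Pattern ^s anchors to start of word. Check which words begin with 's':
  'bed' -> no
  'red' -> no
  'sun' -> MATCH (starts with 's')
  'cat' -> no
  'dig' -> no
Matching words: ['sun']
Count: 1

1


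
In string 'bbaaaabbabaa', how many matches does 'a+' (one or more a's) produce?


Pattern 'a+' matches one or more consecutive a's.
String: 'bbaaaabbabaa'
Scanning for runs of a:
  Match 1: 'aaaa' (length 4)
  Match 2: 'a' (length 1)
  Match 3: 'aa' (length 2)
Total matches: 3

3


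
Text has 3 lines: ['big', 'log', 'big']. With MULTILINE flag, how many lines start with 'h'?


With MULTILINE flag, ^ matches the start of each line.
Lines: ['big', 'log', 'big']
Checking which lines start with 'h':
  Line 1: 'big' -> no
  Line 2: 'log' -> no
  Line 3: 'big' -> no
Matching lines: []
Count: 0

0


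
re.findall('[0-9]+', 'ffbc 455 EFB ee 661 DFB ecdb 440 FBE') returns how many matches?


Pattern '[0-9]+' finds one or more digits.
Text: 'ffbc 455 EFB ee 661 DFB ecdb 440 FBE'
Scanning for matches:
  Match 1: '455'
  Match 2: '661'
  Match 3: '440'
Total matches: 3

3


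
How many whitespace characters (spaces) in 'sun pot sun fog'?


\s matches whitespace characters (spaces, tabs, etc.).
Text: 'sun pot sun fog'
This text has 4 words separated by spaces.
Number of spaces = number of words - 1 = 4 - 1 = 3

3


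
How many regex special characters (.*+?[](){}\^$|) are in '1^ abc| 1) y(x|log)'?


Regex special characters are: . * + ? [ ] ( ) { } \ ^ $ |
Scanning '1^ abc| 1) y(x|log)':
  pos 1: '^' -> SPECIAL
  pos 6: '|' -> SPECIAL
  pos 9: ')' -> SPECIAL
  pos 12: '(' -> SPECIAL
  pos 14: '|' -> SPECIAL
  pos 18: ')' -> SPECIAL
Special chars found: ['^', '|', ')', '(', '|', ')']
Total: 6

6


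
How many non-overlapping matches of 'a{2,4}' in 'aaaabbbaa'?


Pattern 'a{2,4}' matches between 2 and 4 consecutive a's (greedy).
String: 'aaaabbbaa'
Finding runs of a's and applying greedy matching:
  Run at pos 0: 'aaaa' (length 4)
  Run at pos 7: 'aa' (length 2)
Matches: ['aaaa', 'aa']
Count: 2

2


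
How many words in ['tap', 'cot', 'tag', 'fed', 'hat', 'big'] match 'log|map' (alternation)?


Alternation 'log|map' matches either 'log' or 'map'.
Checking each word:
  'tap' -> no
  'cot' -> no
  'tag' -> no
  'fed' -> no
  'hat' -> no
  'big' -> no
Matches: []
Count: 0

0


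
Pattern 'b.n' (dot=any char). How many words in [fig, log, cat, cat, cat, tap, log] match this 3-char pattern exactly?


Pattern 'b.n' means: starts with 'b', any single char, ends with 'n'.
Checking each word (must be exactly 3 chars):
  'fig' (len=3): no
  'log' (len=3): no
  'cat' (len=3): no
  'cat' (len=3): no
  'cat' (len=3): no
  'tap' (len=3): no
  'log' (len=3): no
Matching words: []
Total: 0

0


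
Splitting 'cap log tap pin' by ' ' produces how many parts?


Splitting by ' ' breaks the string at each occurrence of the separator.
Text: 'cap log tap pin'
Parts after split:
  Part 1: 'cap'
  Part 2: 'log'
  Part 3: 'tap'
  Part 4: 'pin'
Total parts: 4

4


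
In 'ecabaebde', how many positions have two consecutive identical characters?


Looking for consecutive identical characters in 'ecabaebde':
  pos 0-1: 'e' vs 'c' -> different
  pos 1-2: 'c' vs 'a' -> different
  pos 2-3: 'a' vs 'b' -> different
  pos 3-4: 'b' vs 'a' -> different
  pos 4-5: 'a' vs 'e' -> different
  pos 5-6: 'e' vs 'b' -> different
  pos 6-7: 'b' vs 'd' -> different
  pos 7-8: 'd' vs 'e' -> different
Consecutive identical pairs: []
Count: 0

0


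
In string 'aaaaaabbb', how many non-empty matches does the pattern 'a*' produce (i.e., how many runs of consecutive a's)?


Pattern 'a*' matches zero or more a's. We want non-empty runs of consecutive a's.
String: 'aaaaaabbb'
Walking through the string to find runs of a's:
  Run 1: positions 0-5 -> 'aaaaaa'
Non-empty runs found: ['aaaaaa']
Count: 1

1


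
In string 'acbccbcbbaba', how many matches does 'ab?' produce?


Pattern 'ab?' matches 'a' optionally followed by 'b'.
String: 'acbccbcbbaba'
Scanning left to right for 'a' then checking next char:
  Match 1: 'a' (a not followed by b)
  Match 2: 'ab' (a followed by b)
  Match 3: 'a' (a not followed by b)
Total matches: 3

3


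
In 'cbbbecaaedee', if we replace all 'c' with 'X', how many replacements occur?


re.sub('c', 'X', text) replaces every occurrence of 'c' with 'X'.
Text: 'cbbbecaaedee'
Scanning for 'c':
  pos 0: 'c' -> replacement #1
  pos 5: 'c' -> replacement #2
Total replacements: 2

2


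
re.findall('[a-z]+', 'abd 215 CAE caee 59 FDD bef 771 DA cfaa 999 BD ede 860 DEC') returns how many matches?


Pattern '[a-z]+' finds one or more lowercase letters.
Text: 'abd 215 CAE caee 59 FDD bef 771 DA cfaa 999 BD ede 860 DEC'
Scanning for matches:
  Match 1: 'abd'
  Match 2: 'caee'
  Match 3: 'bef'
  Match 4: 'cfaa'
  Match 5: 'ede'
Total matches: 5

5


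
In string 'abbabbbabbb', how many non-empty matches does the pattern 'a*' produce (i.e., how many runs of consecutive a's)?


Pattern 'a*' matches zero or more a's. We want non-empty runs of consecutive a's.
String: 'abbabbbabbb'
Walking through the string to find runs of a's:
  Run 1: positions 0-0 -> 'a'
  Run 2: positions 3-3 -> 'a'
  Run 3: positions 7-7 -> 'a'
Non-empty runs found: ['a', 'a', 'a']
Count: 3

3


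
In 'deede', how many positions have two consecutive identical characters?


Looking for consecutive identical characters in 'deede':
  pos 0-1: 'd' vs 'e' -> different
  pos 1-2: 'e' vs 'e' -> MATCH ('ee')
  pos 2-3: 'e' vs 'd' -> different
  pos 3-4: 'd' vs 'e' -> different
Consecutive identical pairs: ['ee']
Count: 1

1


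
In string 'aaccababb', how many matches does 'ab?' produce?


Pattern 'ab?' matches 'a' optionally followed by 'b'.
String: 'aaccababb'
Scanning left to right for 'a' then checking next char:
  Match 1: 'a' (a not followed by b)
  Match 2: 'a' (a not followed by b)
  Match 3: 'ab' (a followed by b)
  Match 4: 'ab' (a followed by b)
Total matches: 4

4


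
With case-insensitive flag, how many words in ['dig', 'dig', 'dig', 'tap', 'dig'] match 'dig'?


Case-insensitive matching: compare each word's lowercase form to 'dig'.
  'dig' -> lower='dig' -> MATCH
  'dig' -> lower='dig' -> MATCH
  'dig' -> lower='dig' -> MATCH
  'tap' -> lower='tap' -> no
  'dig' -> lower='dig' -> MATCH
Matches: ['dig', 'dig', 'dig', 'dig']
Count: 4

4


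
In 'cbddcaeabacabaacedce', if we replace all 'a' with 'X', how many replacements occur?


re.sub('a', 'X', text) replaces every occurrence of 'a' with 'X'.
Text: 'cbddcaeabacabaacedce'
Scanning for 'a':
  pos 5: 'a' -> replacement #1
  pos 7: 'a' -> replacement #2
  pos 9: 'a' -> replacement #3
  pos 11: 'a' -> replacement #4
  pos 13: 'a' -> replacement #5
  pos 14: 'a' -> replacement #6
Total replacements: 6

6


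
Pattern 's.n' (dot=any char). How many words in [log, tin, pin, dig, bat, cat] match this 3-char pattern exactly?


Pattern 's.n' means: starts with 's', any single char, ends with 'n'.
Checking each word (must be exactly 3 chars):
  'log' (len=3): no
  'tin' (len=3): no
  'pin' (len=3): no
  'dig' (len=3): no
  'bat' (len=3): no
  'cat' (len=3): no
Matching words: []
Total: 0

0


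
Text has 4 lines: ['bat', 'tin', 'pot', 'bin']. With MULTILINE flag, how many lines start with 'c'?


With MULTILINE flag, ^ matches the start of each line.
Lines: ['bat', 'tin', 'pot', 'bin']
Checking which lines start with 'c':
  Line 1: 'bat' -> no
  Line 2: 'tin' -> no
  Line 3: 'pot' -> no
  Line 4: 'bin' -> no
Matching lines: []
Count: 0

0


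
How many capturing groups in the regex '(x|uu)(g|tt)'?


To count capturing groups, count each '(' that starts a group.
Pattern: '(x|uu)(g|tt)'
Walking through the pattern:
  Position 0: '(' -> group #1
  Position 6: '(' -> group #2
Total capturing groups: 2

2


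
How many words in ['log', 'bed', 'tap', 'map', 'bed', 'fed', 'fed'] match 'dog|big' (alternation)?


Alternation 'dog|big' matches either 'dog' or 'big'.
Checking each word:
  'log' -> no
  'bed' -> no
  'tap' -> no
  'map' -> no
  'bed' -> no
  'fed' -> no
  'fed' -> no
Matches: []
Count: 0

0


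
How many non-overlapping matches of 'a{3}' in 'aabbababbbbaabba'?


Pattern 'a{3}' matches exactly 3 consecutive a's (greedy, non-overlapping).
String: 'aabbababbbbaabba'
Scanning for runs of a's:
  Run at pos 0: 'aa' (length 2) -> 0 match(es)
  Run at pos 4: 'a' (length 1) -> 0 match(es)
  Run at pos 6: 'a' (length 1) -> 0 match(es)
  Run at pos 11: 'aa' (length 2) -> 0 match(es)
  Run at pos 15: 'a' (length 1) -> 0 match(es)
Matches found: []
Total: 0

0


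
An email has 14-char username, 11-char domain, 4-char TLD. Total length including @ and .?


An email address has format: username@domain.tld
Username length: 14
'@' character: 1
Domain length: 11
'.' character: 1
TLD length: 4
Total = 14 + 1 + 11 + 1 + 4 = 31

31


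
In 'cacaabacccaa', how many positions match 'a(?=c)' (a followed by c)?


Lookahead 'a(?=c)' matches 'a' only when followed by 'c'.
String: 'cacaabacccaa'
Checking each position where char is 'a':
  pos 1: 'a' -> MATCH (next='c')
  pos 3: 'a' -> no (next='a')
  pos 4: 'a' -> no (next='b')
  pos 6: 'a' -> MATCH (next='c')
  pos 10: 'a' -> no (next='a')
Matching positions: [1, 6]
Count: 2

2


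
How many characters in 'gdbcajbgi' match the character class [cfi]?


Character class [cfi] matches any of: {c, f, i}
Scanning string 'gdbcajbgi' character by character:
  pos 0: 'g' -> no
  pos 1: 'd' -> no
  pos 2: 'b' -> no
  pos 3: 'c' -> MATCH
  pos 4: 'a' -> no
  pos 5: 'j' -> no
  pos 6: 'b' -> no
  pos 7: 'g' -> no
  pos 8: 'i' -> MATCH
Total matches: 2

2


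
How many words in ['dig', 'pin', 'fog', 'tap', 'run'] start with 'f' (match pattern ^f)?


Pattern ^f anchors to start of word. Check which words begin with 'f':
  'dig' -> no
  'pin' -> no
  'fog' -> MATCH (starts with 'f')
  'tap' -> no
  'run' -> no
Matching words: ['fog']
Count: 1

1


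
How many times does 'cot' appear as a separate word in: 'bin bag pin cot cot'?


Scanning each word for exact match 'cot':
  Word 1: 'bin' -> no
  Word 2: 'bag' -> no
  Word 3: 'pin' -> no
  Word 4: 'cot' -> MATCH
  Word 5: 'cot' -> MATCH
Total matches: 2

2


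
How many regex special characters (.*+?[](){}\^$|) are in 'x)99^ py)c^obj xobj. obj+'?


Regex special characters are: . * + ? [ ] ( ) { } \ ^ $ |
Scanning 'x)99^ py)c^obj xobj. obj+':
  pos 1: ')' -> SPECIAL
  pos 4: '^' -> SPECIAL
  pos 8: ')' -> SPECIAL
  pos 10: '^' -> SPECIAL
  pos 19: '.' -> SPECIAL
  pos 24: '+' -> SPECIAL
Special chars found: [')', '^', ')', '^', '.', '+']
Total: 6

6


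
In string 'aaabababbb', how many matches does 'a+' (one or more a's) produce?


Pattern 'a+' matches one or more consecutive a's.
String: 'aaabababbb'
Scanning for runs of a:
  Match 1: 'aaa' (length 3)
  Match 2: 'a' (length 1)
  Match 3: 'a' (length 1)
Total matches: 3

3


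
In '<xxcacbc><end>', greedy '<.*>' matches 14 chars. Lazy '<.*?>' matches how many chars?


Greedy '<.*>' tries to match as MUCH as possible.
Lazy '<.*?>' tries to match as LITTLE as possible.

String: '<xxcacbc><end>'
Greedy '<.*>' starts at first '<' and extends to the LAST '>': '<xxcacbc><end>' (14 chars)
Lazy '<.*?>' starts at first '<' and stops at the FIRST '>': '<xxcacbc>' (9 chars)

9


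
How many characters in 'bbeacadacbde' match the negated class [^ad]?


Negated class [^ad] matches any char NOT in {a, d}
Scanning 'bbeacadacbde':
  pos 0: 'b' -> MATCH
  pos 1: 'b' -> MATCH
  pos 2: 'e' -> MATCH
  pos 3: 'a' -> no (excluded)
  pos 4: 'c' -> MATCH
  pos 5: 'a' -> no (excluded)
  pos 6: 'd' -> no (excluded)
  pos 7: 'a' -> no (excluded)
  pos 8: 'c' -> MATCH
  pos 9: 'b' -> MATCH
  pos 10: 'd' -> no (excluded)
  pos 11: 'e' -> MATCH
Total matches: 7

7


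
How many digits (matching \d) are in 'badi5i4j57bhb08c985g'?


\d matches any digit 0-9.
Scanning 'badi5i4j57bhb08c985g':
  pos 4: '5' -> DIGIT
  pos 6: '4' -> DIGIT
  pos 8: '5' -> DIGIT
  pos 9: '7' -> DIGIT
  pos 13: '0' -> DIGIT
  pos 14: '8' -> DIGIT
  pos 16: '9' -> DIGIT
  pos 17: '8' -> DIGIT
  pos 18: '5' -> DIGIT
Digits found: ['5', '4', '5', '7', '0', '8', '9', '8', '5']
Total: 9

9


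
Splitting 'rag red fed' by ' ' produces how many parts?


Splitting by ' ' breaks the string at each occurrence of the separator.
Text: 'rag red fed'
Parts after split:
  Part 1: 'rag'
  Part 2: 'red'
  Part 3: 'fed'
Total parts: 3

3


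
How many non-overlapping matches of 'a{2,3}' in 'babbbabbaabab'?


Pattern 'a{2,3}' matches between 2 and 3 consecutive a's (greedy).
String: 'babbbabbaabab'
Finding runs of a's and applying greedy matching:
  Run at pos 1: 'a' (length 1)
  Run at pos 5: 'a' (length 1)
  Run at pos 8: 'aa' (length 2)
  Run at pos 11: 'a' (length 1)
Matches: ['aa']
Count: 1

1


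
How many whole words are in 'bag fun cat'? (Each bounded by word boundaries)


Word boundaries (\b) mark the start/end of each word.
Text: 'bag fun cat'
Splitting by whitespace:
  Word 1: 'bag'
  Word 2: 'fun'
  Word 3: 'cat'
Total whole words: 3

3


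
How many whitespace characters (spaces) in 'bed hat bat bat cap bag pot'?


\s matches whitespace characters (spaces, tabs, etc.).
Text: 'bed hat bat bat cap bag pot'
This text has 7 words separated by spaces.
Number of spaces = number of words - 1 = 7 - 1 = 6

6


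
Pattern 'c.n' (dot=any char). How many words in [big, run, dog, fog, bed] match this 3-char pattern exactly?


Pattern 'c.n' means: starts with 'c', any single char, ends with 'n'.
Checking each word (must be exactly 3 chars):
  'big' (len=3): no
  'run' (len=3): no
  'dog' (len=3): no
  'fog' (len=3): no
  'bed' (len=3): no
Matching words: []
Total: 0

0


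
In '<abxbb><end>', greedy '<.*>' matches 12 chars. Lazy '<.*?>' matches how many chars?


Greedy '<.*>' tries to match as MUCH as possible.
Lazy '<.*?>' tries to match as LITTLE as possible.

String: '<abxbb><end>'
Greedy '<.*>' starts at first '<' and extends to the LAST '>': '<abxbb><end>' (12 chars)
Lazy '<.*?>' starts at first '<' and stops at the FIRST '>': '<abxbb>' (7 chars)

7


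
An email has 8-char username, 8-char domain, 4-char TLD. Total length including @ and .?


An email address has format: username@domain.tld
Username length: 8
'@' character: 1
Domain length: 8
'.' character: 1
TLD length: 4
Total = 8 + 1 + 8 + 1 + 4 = 22

22


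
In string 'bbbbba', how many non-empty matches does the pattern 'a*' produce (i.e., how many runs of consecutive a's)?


Pattern 'a*' matches zero or more a's. We want non-empty runs of consecutive a's.
String: 'bbbbba'
Walking through the string to find runs of a's:
  Run 1: positions 5-5 -> 'a'
Non-empty runs found: ['a']
Count: 1

1


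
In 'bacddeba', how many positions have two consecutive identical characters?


Looking for consecutive identical characters in 'bacddeba':
  pos 0-1: 'b' vs 'a' -> different
  pos 1-2: 'a' vs 'c' -> different
  pos 2-3: 'c' vs 'd' -> different
  pos 3-4: 'd' vs 'd' -> MATCH ('dd')
  pos 4-5: 'd' vs 'e' -> different
  pos 5-6: 'e' vs 'b' -> different
  pos 6-7: 'b' vs 'a' -> different
Consecutive identical pairs: ['dd']
Count: 1

1


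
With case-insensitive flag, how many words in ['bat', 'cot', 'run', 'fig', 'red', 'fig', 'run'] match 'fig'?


Case-insensitive matching: compare each word's lowercase form to 'fig'.
  'bat' -> lower='bat' -> no
  'cot' -> lower='cot' -> no
  'run' -> lower='run' -> no
  'fig' -> lower='fig' -> MATCH
  'red' -> lower='red' -> no
  'fig' -> lower='fig' -> MATCH
  'run' -> lower='run' -> no
Matches: ['fig', 'fig']
Count: 2

2


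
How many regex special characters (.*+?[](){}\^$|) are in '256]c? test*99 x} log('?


Regex special characters are: . * + ? [ ] ( ) { } \ ^ $ |
Scanning '256]c? test*99 x} log(':
  pos 3: ']' -> SPECIAL
  pos 5: '?' -> SPECIAL
  pos 11: '*' -> SPECIAL
  pos 16: '}' -> SPECIAL
  pos 21: '(' -> SPECIAL
Special chars found: [']', '?', '*', '}', '(']
Total: 5

5


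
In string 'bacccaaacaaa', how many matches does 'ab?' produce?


Pattern 'ab?' matches 'a' optionally followed by 'b'.
String: 'bacccaaacaaa'
Scanning left to right for 'a' then checking next char:
  Match 1: 'a' (a not followed by b)
  Match 2: 'a' (a not followed by b)
  Match 3: 'a' (a not followed by b)
  Match 4: 'a' (a not followed by b)
  Match 5: 'a' (a not followed by b)
  Match 6: 'a' (a not followed by b)
  Match 7: 'a' (a not followed by b)
Total matches: 7

7


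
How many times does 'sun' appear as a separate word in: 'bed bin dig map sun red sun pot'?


Scanning each word for exact match 'sun':
  Word 1: 'bed' -> no
  Word 2: 'bin' -> no
  Word 3: 'dig' -> no
  Word 4: 'map' -> no
  Word 5: 'sun' -> MATCH
  Word 6: 'red' -> no
  Word 7: 'sun' -> MATCH
  Word 8: 'pot' -> no
Total matches: 2

2


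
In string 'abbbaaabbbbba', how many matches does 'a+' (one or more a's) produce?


Pattern 'a+' matches one or more consecutive a's.
String: 'abbbaaabbbbba'
Scanning for runs of a:
  Match 1: 'a' (length 1)
  Match 2: 'aaa' (length 3)
  Match 3: 'a' (length 1)
Total matches: 3

3


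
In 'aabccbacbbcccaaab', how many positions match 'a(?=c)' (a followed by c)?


Lookahead 'a(?=c)' matches 'a' only when followed by 'c'.
String: 'aabccbacbbcccaaab'
Checking each position where char is 'a':
  pos 0: 'a' -> no (next='a')
  pos 1: 'a' -> no (next='b')
  pos 6: 'a' -> MATCH (next='c')
  pos 13: 'a' -> no (next='a')
  pos 14: 'a' -> no (next='a')
  pos 15: 'a' -> no (next='b')
Matching positions: [6]
Count: 1

1


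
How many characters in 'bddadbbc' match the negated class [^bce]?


Negated class [^bce] matches any char NOT in {b, c, e}
Scanning 'bddadbbc':
  pos 0: 'b' -> no (excluded)
  pos 1: 'd' -> MATCH
  pos 2: 'd' -> MATCH
  pos 3: 'a' -> MATCH
  pos 4: 'd' -> MATCH
  pos 5: 'b' -> no (excluded)
  pos 6: 'b' -> no (excluded)
  pos 7: 'c' -> no (excluded)
Total matches: 4

4


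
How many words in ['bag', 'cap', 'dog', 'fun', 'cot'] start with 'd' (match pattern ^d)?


Pattern ^d anchors to start of word. Check which words begin with 'd':
  'bag' -> no
  'cap' -> no
  'dog' -> MATCH (starts with 'd')
  'fun' -> no
  'cot' -> no
Matching words: ['dog']
Count: 1

1


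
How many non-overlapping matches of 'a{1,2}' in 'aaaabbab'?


Pattern 'a{1,2}' matches between 1 and 2 consecutive a's (greedy).
String: 'aaaabbab'
Finding runs of a's and applying greedy matching:
  Run at pos 0: 'aaaa' (length 4)
  Run at pos 6: 'a' (length 1)
Matches: ['aa', 'aa', 'a']
Count: 3

3


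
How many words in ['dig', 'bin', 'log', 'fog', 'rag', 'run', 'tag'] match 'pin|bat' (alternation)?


Alternation 'pin|bat' matches either 'pin' or 'bat'.
Checking each word:
  'dig' -> no
  'bin' -> no
  'log' -> no
  'fog' -> no
  'rag' -> no
  'run' -> no
  'tag' -> no
Matches: []
Count: 0

0


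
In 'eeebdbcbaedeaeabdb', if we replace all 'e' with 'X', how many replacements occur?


re.sub('e', 'X', text) replaces every occurrence of 'e' with 'X'.
Text: 'eeebdbcbaedeaeabdb'
Scanning for 'e':
  pos 0: 'e' -> replacement #1
  pos 1: 'e' -> replacement #2
  pos 2: 'e' -> replacement #3
  pos 9: 'e' -> replacement #4
  pos 11: 'e' -> replacement #5
  pos 13: 'e' -> replacement #6
Total replacements: 6

6


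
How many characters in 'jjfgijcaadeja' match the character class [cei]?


Character class [cei] matches any of: {c, e, i}
Scanning string 'jjfgijcaadeja' character by character:
  pos 0: 'j' -> no
  pos 1: 'j' -> no
  pos 2: 'f' -> no
  pos 3: 'g' -> no
  pos 4: 'i' -> MATCH
  pos 5: 'j' -> no
  pos 6: 'c' -> MATCH
  pos 7: 'a' -> no
  pos 8: 'a' -> no
  pos 9: 'd' -> no
  pos 10: 'e' -> MATCH
  pos 11: 'j' -> no
  pos 12: 'a' -> no
Total matches: 3

3


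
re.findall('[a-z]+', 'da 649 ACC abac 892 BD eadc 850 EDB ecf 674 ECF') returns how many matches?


Pattern '[a-z]+' finds one or more lowercase letters.
Text: 'da 649 ACC abac 892 BD eadc 850 EDB ecf 674 ECF'
Scanning for matches:
  Match 1: 'da'
  Match 2: 'abac'
  Match 3: 'eadc'
  Match 4: 'ecf'
Total matches: 4

4


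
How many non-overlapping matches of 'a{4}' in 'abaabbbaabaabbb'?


Pattern 'a{4}' matches exactly 4 consecutive a's (greedy, non-overlapping).
String: 'abaabbbaabaabbb'
Scanning for runs of a's:
  Run at pos 0: 'a' (length 1) -> 0 match(es)
  Run at pos 2: 'aa' (length 2) -> 0 match(es)
  Run at pos 7: 'aa' (length 2) -> 0 match(es)
  Run at pos 10: 'aa' (length 2) -> 0 match(es)
Matches found: []
Total: 0

0


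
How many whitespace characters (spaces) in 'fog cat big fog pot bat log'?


\s matches whitespace characters (spaces, tabs, etc.).
Text: 'fog cat big fog pot bat log'
This text has 7 words separated by spaces.
Number of spaces = number of words - 1 = 7 - 1 = 6

6


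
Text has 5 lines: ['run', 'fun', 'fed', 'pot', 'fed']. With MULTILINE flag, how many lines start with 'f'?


With MULTILINE flag, ^ matches the start of each line.
Lines: ['run', 'fun', 'fed', 'pot', 'fed']
Checking which lines start with 'f':
  Line 1: 'run' -> no
  Line 2: 'fun' -> MATCH
  Line 3: 'fed' -> MATCH
  Line 4: 'pot' -> no
  Line 5: 'fed' -> MATCH
Matching lines: ['fun', 'fed', 'fed']
Count: 3

3


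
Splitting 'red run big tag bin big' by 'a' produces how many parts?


Splitting by 'a' breaks the string at each occurrence of the separator.
Text: 'red run big tag bin big'
Parts after split:
  Part 1: 'red run big t'
  Part 2: 'g bin big'
Total parts: 2

2


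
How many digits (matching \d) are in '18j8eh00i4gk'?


\d matches any digit 0-9.
Scanning '18j8eh00i4gk':
  pos 0: '1' -> DIGIT
  pos 1: '8' -> DIGIT
  pos 3: '8' -> DIGIT
  pos 6: '0' -> DIGIT
  pos 7: '0' -> DIGIT
  pos 9: '4' -> DIGIT
Digits found: ['1', '8', '8', '0', '0', '4']
Total: 6

6


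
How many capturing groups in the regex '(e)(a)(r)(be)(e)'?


To count capturing groups, count each '(' that starts a group.
Pattern: '(e)(a)(r)(be)(e)'
Walking through the pattern:
  Position 0: '(' -> group #1
  Position 3: '(' -> group #2
  Position 6: '(' -> group #3
  Position 9: '(' -> group #4
  Position 13: '(' -> group #5
Total capturing groups: 5

5


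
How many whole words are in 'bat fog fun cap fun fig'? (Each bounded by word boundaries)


Word boundaries (\b) mark the start/end of each word.
Text: 'bat fog fun cap fun fig'
Splitting by whitespace:
  Word 1: 'bat'
  Word 2: 'fog'
  Word 3: 'fun'
  Word 4: 'cap'
  Word 5: 'fun'
  Word 6: 'fig'
Total whole words: 6

6


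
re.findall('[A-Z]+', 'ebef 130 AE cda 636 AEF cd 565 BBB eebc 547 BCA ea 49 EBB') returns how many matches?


Pattern '[A-Z]+' finds one or more uppercase letters.
Text: 'ebef 130 AE cda 636 AEF cd 565 BBB eebc 547 BCA ea 49 EBB'
Scanning for matches:
  Match 1: 'AE'
  Match 2: 'AEF'
  Match 3: 'BBB'
  Match 4: 'BCA'
  Match 5: 'EBB'
Total matches: 5

5


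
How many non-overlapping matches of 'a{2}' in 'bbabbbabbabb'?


Pattern 'a{2}' matches exactly 2 consecutive a's (greedy, non-overlapping).
String: 'bbabbbabbabb'
Scanning for runs of a's:
  Run at pos 2: 'a' (length 1) -> 0 match(es)
  Run at pos 6: 'a' (length 1) -> 0 match(es)
  Run at pos 9: 'a' (length 1) -> 0 match(es)
Matches found: []
Total: 0

0


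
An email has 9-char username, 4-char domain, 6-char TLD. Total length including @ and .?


An email address has format: username@domain.tld
Username length: 9
'@' character: 1
Domain length: 4
'.' character: 1
TLD length: 6
Total = 9 + 1 + 4 + 1 + 6 = 21

21


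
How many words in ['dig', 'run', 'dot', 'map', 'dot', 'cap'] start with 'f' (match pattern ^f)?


Pattern ^f anchors to start of word. Check which words begin with 'f':
  'dig' -> no
  'run' -> no
  'dot' -> no
  'map' -> no
  'dot' -> no
  'cap' -> no
Matching words: []
Count: 0

0


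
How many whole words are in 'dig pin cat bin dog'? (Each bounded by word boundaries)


Word boundaries (\b) mark the start/end of each word.
Text: 'dig pin cat bin dog'
Splitting by whitespace:
  Word 1: 'dig'
  Word 2: 'pin'
  Word 3: 'cat'
  Word 4: 'bin'
  Word 5: 'dog'
Total whole words: 5

5


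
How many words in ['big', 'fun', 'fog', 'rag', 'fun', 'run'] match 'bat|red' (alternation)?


Alternation 'bat|red' matches either 'bat' or 'red'.
Checking each word:
  'big' -> no
  'fun' -> no
  'fog' -> no
  'rag' -> no
  'fun' -> no
  'run' -> no
Matches: []
Count: 0

0


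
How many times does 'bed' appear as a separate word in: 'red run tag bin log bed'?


Scanning each word for exact match 'bed':
  Word 1: 'red' -> no
  Word 2: 'run' -> no
  Word 3: 'tag' -> no
  Word 4: 'bin' -> no
  Word 5: 'log' -> no
  Word 6: 'bed' -> MATCH
Total matches: 1

1


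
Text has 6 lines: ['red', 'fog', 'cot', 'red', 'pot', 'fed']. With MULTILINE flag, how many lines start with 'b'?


With MULTILINE flag, ^ matches the start of each line.
Lines: ['red', 'fog', 'cot', 'red', 'pot', 'fed']
Checking which lines start with 'b':
  Line 1: 'red' -> no
  Line 2: 'fog' -> no
  Line 3: 'cot' -> no
  Line 4: 'red' -> no
  Line 5: 'pot' -> no
  Line 6: 'fed' -> no
Matching lines: []
Count: 0

0


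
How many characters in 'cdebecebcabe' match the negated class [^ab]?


Negated class [^ab] matches any char NOT in {a, b}
Scanning 'cdebecebcabe':
  pos 0: 'c' -> MATCH
  pos 1: 'd' -> MATCH
  pos 2: 'e' -> MATCH
  pos 3: 'b' -> no (excluded)
  pos 4: 'e' -> MATCH
  pos 5: 'c' -> MATCH
  pos 6: 'e' -> MATCH
  pos 7: 'b' -> no (excluded)
  pos 8: 'c' -> MATCH
  pos 9: 'a' -> no (excluded)
  pos 10: 'b' -> no (excluded)
  pos 11: 'e' -> MATCH
Total matches: 8

8


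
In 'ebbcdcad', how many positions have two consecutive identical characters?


Looking for consecutive identical characters in 'ebbcdcad':
  pos 0-1: 'e' vs 'b' -> different
  pos 1-2: 'b' vs 'b' -> MATCH ('bb')
  pos 2-3: 'b' vs 'c' -> different
  pos 3-4: 'c' vs 'd' -> different
  pos 4-5: 'd' vs 'c' -> different
  pos 5-6: 'c' vs 'a' -> different
  pos 6-7: 'a' vs 'd' -> different
Consecutive identical pairs: ['bb']
Count: 1

1


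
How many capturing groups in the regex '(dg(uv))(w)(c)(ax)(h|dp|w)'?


To count capturing groups, count each '(' that starts a group.
Pattern: '(dg(uv))(w)(c)(ax)(h|dp|w)'
Walking through the pattern:
  Position 0: '(' -> group #1
  Position 3: '(' -> group #2
  Position 8: '(' -> group #3
  Position 11: '(' -> group #4
  Position 14: '(' -> group #5
  Position 18: '(' -> group #6
Total capturing groups: 6

6


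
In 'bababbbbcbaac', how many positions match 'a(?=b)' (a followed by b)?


Lookahead 'a(?=b)' matches 'a' only when followed by 'b'.
String: 'bababbbbcbaac'
Checking each position where char is 'a':
  pos 1: 'a' -> MATCH (next='b')
  pos 3: 'a' -> MATCH (next='b')
  pos 10: 'a' -> no (next='a')
  pos 11: 'a' -> no (next='c')
Matching positions: [1, 3]
Count: 2

2


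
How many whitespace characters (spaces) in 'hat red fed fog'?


\s matches whitespace characters (spaces, tabs, etc.).
Text: 'hat red fed fog'
This text has 4 words separated by spaces.
Number of spaces = number of words - 1 = 4 - 1 = 3

3


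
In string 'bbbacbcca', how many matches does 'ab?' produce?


Pattern 'ab?' matches 'a' optionally followed by 'b'.
String: 'bbbacbcca'
Scanning left to right for 'a' then checking next char:
  Match 1: 'a' (a not followed by b)
  Match 2: 'a' (a not followed by b)
Total matches: 2

2


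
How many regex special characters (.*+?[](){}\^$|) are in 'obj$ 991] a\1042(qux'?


Regex special characters are: . * + ? [ ] ( ) { } \ ^ $ |
Scanning 'obj$ 991] a\1042(qux':
  pos 3: '$' -> SPECIAL
  pos 8: ']' -> SPECIAL
  pos 11: '\' -> SPECIAL
  pos 16: '(' -> SPECIAL
Special chars found: ['$', ']', '\\', '(']
Total: 4

4


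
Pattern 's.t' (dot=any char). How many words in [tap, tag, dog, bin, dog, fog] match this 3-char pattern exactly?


Pattern 's.t' means: starts with 's', any single char, ends with 't'.
Checking each word (must be exactly 3 chars):
  'tap' (len=3): no
  'tag' (len=3): no
  'dog' (len=3): no
  'bin' (len=3): no
  'dog' (len=3): no
  'fog' (len=3): no
Matching words: []
Total: 0

0


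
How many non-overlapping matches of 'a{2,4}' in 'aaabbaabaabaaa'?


Pattern 'a{2,4}' matches between 2 and 4 consecutive a's (greedy).
String: 'aaabbaabaabaaa'
Finding runs of a's and applying greedy matching:
  Run at pos 0: 'aaa' (length 3)
  Run at pos 5: 'aa' (length 2)
  Run at pos 8: 'aa' (length 2)
  Run at pos 11: 'aaa' (length 3)
Matches: ['aaa', 'aa', 'aa', 'aaa']
Count: 4

4


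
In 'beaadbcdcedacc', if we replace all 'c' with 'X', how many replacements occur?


re.sub('c', 'X', text) replaces every occurrence of 'c' with 'X'.
Text: 'beaadbcdcedacc'
Scanning for 'c':
  pos 6: 'c' -> replacement #1
  pos 8: 'c' -> replacement #2
  pos 12: 'c' -> replacement #3
  pos 13: 'c' -> replacement #4
Total replacements: 4

4


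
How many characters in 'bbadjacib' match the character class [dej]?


Character class [dej] matches any of: {d, e, j}
Scanning string 'bbadjacib' character by character:
  pos 0: 'b' -> no
  pos 1: 'b' -> no
  pos 2: 'a' -> no
  pos 3: 'd' -> MATCH
  pos 4: 'j' -> MATCH
  pos 5: 'a' -> no
  pos 6: 'c' -> no
  pos 7: 'i' -> no
  pos 8: 'b' -> no
Total matches: 2

2


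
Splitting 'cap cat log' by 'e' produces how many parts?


Splitting by 'e' breaks the string at each occurrence of the separator.
Text: 'cap cat log'
Parts after split:
  Part 1: 'cap cat log'
Total parts: 1

1


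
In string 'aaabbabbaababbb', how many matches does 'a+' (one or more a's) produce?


Pattern 'a+' matches one or more consecutive a's.
String: 'aaabbabbaababbb'
Scanning for runs of a:
  Match 1: 'aaa' (length 3)
  Match 2: 'a' (length 1)
  Match 3: 'aa' (length 2)
  Match 4: 'a' (length 1)
Total matches: 4

4


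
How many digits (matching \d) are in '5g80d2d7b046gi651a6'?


\d matches any digit 0-9.
Scanning '5g80d2d7b046gi651a6':
  pos 0: '5' -> DIGIT
  pos 2: '8' -> DIGIT
  pos 3: '0' -> DIGIT
  pos 5: '2' -> DIGIT
  pos 7: '7' -> DIGIT
  pos 9: '0' -> DIGIT
  pos 10: '4' -> DIGIT
  pos 11: '6' -> DIGIT
  pos 14: '6' -> DIGIT
  pos 15: '5' -> DIGIT
  pos 16: '1' -> DIGIT
  pos 18: '6' -> DIGIT
Digits found: ['5', '8', '0', '2', '7', '0', '4', '6', '6', '5', '1', '6']
Total: 12

12


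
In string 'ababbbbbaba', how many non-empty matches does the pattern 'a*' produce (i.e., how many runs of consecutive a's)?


Pattern 'a*' matches zero or more a's. We want non-empty runs of consecutive a's.
String: 'ababbbbbaba'
Walking through the string to find runs of a's:
  Run 1: positions 0-0 -> 'a'
  Run 2: positions 2-2 -> 'a'
  Run 3: positions 8-8 -> 'a'
  Run 4: positions 10-10 -> 'a'
Non-empty runs found: ['a', 'a', 'a', 'a']
Count: 4

4


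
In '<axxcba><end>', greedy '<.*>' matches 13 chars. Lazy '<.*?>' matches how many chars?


Greedy '<.*>' tries to match as MUCH as possible.
Lazy '<.*?>' tries to match as LITTLE as possible.

String: '<axxcba><end>'
Greedy '<.*>' starts at first '<' and extends to the LAST '>': '<axxcba><end>' (13 chars)
Lazy '<.*?>' starts at first '<' and stops at the FIRST '>': '<axxcba>' (8 chars)

8


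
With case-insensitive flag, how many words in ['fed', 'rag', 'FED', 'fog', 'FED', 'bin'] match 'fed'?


Case-insensitive matching: compare each word's lowercase form to 'fed'.
  'fed' -> lower='fed' -> MATCH
  'rag' -> lower='rag' -> no
  'FED' -> lower='fed' -> MATCH
  'fog' -> lower='fog' -> no
  'FED' -> lower='fed' -> MATCH
  'bin' -> lower='bin' -> no
Matches: ['fed', 'FED', 'FED']
Count: 3

3


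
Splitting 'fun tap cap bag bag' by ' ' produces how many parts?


Splitting by ' ' breaks the string at each occurrence of the separator.
Text: 'fun tap cap bag bag'
Parts after split:
  Part 1: 'fun'
  Part 2: 'tap'
  Part 3: 'cap'
  Part 4: 'bag'
  Part 5: 'bag'
Total parts: 5

5


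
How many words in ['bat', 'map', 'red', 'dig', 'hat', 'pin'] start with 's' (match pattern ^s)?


Pattern ^s anchors to start of word. Check which words begin with 's':
  'bat' -> no
  'map' -> no
  'red' -> no
  'dig' -> no
  'hat' -> no
  'pin' -> no
Matching words: []
Count: 0

0


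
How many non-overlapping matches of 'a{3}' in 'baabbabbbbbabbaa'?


Pattern 'a{3}' matches exactly 3 consecutive a's (greedy, non-overlapping).
String: 'baabbabbbbbabbaa'
Scanning for runs of a's:
  Run at pos 1: 'aa' (length 2) -> 0 match(es)
  Run at pos 5: 'a' (length 1) -> 0 match(es)
  Run at pos 11: 'a' (length 1) -> 0 match(es)
  Run at pos 14: 'aa' (length 2) -> 0 match(es)
Matches found: []
Total: 0

0
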